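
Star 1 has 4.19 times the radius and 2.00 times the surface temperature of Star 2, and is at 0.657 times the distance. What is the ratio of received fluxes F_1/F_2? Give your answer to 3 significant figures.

L_1/L_2 = (R_1/R_2)²(T_1/T_2)⁴ = (4.19)² × (2.00)⁴ = 280.9.
F_1/F_2 = (L_1/L_2)/(d_1/d_2)² = 280.9 / (0.657)² = 650.8.

651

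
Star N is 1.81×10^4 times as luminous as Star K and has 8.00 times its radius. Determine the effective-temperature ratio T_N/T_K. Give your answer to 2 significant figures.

4.1

L ∝ R²T⁴ gives T ∝ (L/R²)^(1/4), so
T_N/T_K = (1.81×10^4 / 8.00²)^(1/4) = (282.8)^(1/4) = 4.101.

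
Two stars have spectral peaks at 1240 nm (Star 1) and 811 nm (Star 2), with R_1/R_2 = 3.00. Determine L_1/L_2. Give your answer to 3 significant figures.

1.65

Wien's law gives T ∝ 1/λ_max, so T_1/T_2 = λ_2/λ_1 = 811/1240 = 0.6540.
Then L ∝ R²T⁴ gives L_1/L_2 = (3.00)² × (0.6540)⁴ = 9.000 × 0.1830 = 1.647.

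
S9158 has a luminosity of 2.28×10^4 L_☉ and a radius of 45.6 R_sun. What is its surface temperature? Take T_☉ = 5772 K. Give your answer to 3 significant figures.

1.05×10^4 K

T/T_☉ = (L/L_☉)^(1/4) / (R/R_☉)^(1/2)
T = 5772 × (2.28×10^4)^(1/4) / √(45.6) = 5772 × 12.29 / 6.753 = 1.050×10^4 K.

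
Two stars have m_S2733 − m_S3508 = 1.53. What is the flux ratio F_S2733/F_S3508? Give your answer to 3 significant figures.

F_S2733/F_S3508 = 10^(−(m_S2733 − m_S3508)/2.5) = 10^(-1.53/2.5) = 10^-0.612 = 0.2443.

0.244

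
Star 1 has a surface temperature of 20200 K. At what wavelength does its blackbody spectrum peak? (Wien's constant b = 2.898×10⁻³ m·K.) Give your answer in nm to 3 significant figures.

λ_max = b/T = 2.898×10⁻³ / 20200 = 1.43×10^-7 m = 143.5 nm.

143 nm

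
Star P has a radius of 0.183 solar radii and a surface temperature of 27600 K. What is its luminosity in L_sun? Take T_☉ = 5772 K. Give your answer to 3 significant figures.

L/L_☉ = (R/R_☉)² (T/T_☉)⁴ = (0.183)² × (27600/5772)⁴
       = 0.03349 × (4.782)⁴ = 0.03349 × 522.8 = 17.51.

17.5 L_sun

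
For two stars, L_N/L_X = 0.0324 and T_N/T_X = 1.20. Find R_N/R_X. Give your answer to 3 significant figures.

L ∝ R²T⁴ gives R ∝ √L / T², so
R_N/R_X = √(0.0324) / (1.20)² = 0.1800 / 1.440 = 0.1250.

0.125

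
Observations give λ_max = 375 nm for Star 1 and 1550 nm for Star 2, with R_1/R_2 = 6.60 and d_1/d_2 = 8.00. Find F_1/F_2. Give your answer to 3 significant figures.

199

Wien's law: T_1/T_2 = λ_2/λ_1 = 1550/375 = 4.133.
L_1/L_2 = (R_1/R_2)²(T_1/T_2)⁴ = (6.60)²(4.133)⁴ = 1.271×10^4.
F_1/F_2 = (L_1/L_2)/(d_1/d_2)² = 1.271×10^4/(8.00)² = 198.7.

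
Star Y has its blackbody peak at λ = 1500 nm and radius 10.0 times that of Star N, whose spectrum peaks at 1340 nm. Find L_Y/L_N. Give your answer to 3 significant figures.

Wien's law gives T ∝ 1/λ_max, so T_Y/T_N = λ_N/λ_Y = 1340/1500 = 0.8933.
Then L ∝ R²T⁴ gives L_Y/L_N = (10.0)² × (0.8933)⁴ = 100.0 × 0.6369 = 63.69.

63.7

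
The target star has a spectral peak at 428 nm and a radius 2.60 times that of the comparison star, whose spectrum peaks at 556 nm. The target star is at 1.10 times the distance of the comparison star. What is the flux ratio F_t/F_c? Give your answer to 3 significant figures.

15.9

Wien's law: T_t/T_c = λ_c/λ_t = 556/428 = 1.299.
L_t/L_c = (R_t/R_c)²(T_t/T_c)⁴ = (2.60)²(1.299)⁴ = 19.25.
F_t/F_c = (L_t/L_c)/(d_t/d_c)² = 19.25/(1.10)² = 15.91.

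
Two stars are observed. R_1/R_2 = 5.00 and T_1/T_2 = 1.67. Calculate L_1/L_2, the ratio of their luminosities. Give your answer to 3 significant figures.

194

From the Stefan–Boltzmann law, L ∝ R²T⁴, so
L_1/L_2 = (R_1/R_2)² (T_1/T_2)⁴ = (5.00)² × (1.67)⁴ = 25.00 × 7.778 = 194.4.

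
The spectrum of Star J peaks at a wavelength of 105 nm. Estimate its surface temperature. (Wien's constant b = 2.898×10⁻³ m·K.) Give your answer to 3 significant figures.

T = b/λ_max = 2.898×10⁻³ / (105×10⁻⁹) = 2.760×10^4 K.

2.76×10^4 K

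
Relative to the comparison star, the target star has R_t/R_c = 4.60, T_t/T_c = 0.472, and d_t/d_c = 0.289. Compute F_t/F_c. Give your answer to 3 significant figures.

L_t/L_c = (R_t/R_c)²(T_t/T_c)⁴ = (4.60)² × (0.472)⁴ = 1.050.
F_t/F_c = (L_t/L_c)/(d_t/d_c)² = 1.050 / (0.289)² = 12.57.

12.6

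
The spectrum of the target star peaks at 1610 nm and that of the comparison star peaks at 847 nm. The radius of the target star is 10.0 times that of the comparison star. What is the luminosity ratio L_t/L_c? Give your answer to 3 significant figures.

Wien's law gives T ∝ 1/λ_max, so T_t/T_c = λ_c/λ_t = 847/1610 = 0.5261.
Then L ∝ R²T⁴ gives L_t/L_c = (10.0)² × (0.5261)⁴ = 100.0 × 0.07660 = 7.660.

7.66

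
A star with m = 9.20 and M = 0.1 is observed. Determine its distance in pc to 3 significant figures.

m − M = 5 log₁₀(d/10 pc)
9.20 − (0.1) = 9.10 = 5 log₁₀(d/10)
d = 10 × 10^(9.10/5) = 10 × 10^1.820 = 660.7 pc.

661 pc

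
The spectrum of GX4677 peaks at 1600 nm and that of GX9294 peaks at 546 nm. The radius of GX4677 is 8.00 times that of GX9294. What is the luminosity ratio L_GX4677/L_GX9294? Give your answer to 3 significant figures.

Wien's law gives T ∝ 1/λ_max, so T_GX4677/T_GX9294 = λ_GX9294/λ_GX4677 = 546/1600 = 0.3412.
Then L ∝ R²T⁴ gives L_GX4677/L_GX9294 = (8.00)² × (0.3412)⁴ = 64.00 × 0.01356 = 0.8679.

0.868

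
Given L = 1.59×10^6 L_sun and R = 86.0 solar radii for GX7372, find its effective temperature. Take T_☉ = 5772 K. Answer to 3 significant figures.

2.21×10^4 K

T/T_☉ = (L/L_☉)^(1/4) / (R/R_☉)^(1/2)
T = 5772 × (1.59×10^6)^(1/4) / √(86.0) = 5772 × 35.51 / 9.274 = 2.210×10^4 K.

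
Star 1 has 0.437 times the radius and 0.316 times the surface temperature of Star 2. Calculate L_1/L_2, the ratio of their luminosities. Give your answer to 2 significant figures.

From the Stefan–Boltzmann law, L ∝ R²T⁴, so
L_1/L_2 = (R_1/R_2)² (T_1/T_2)⁴ = (0.437)² × (0.316)⁴ = 0.1910 × 0.009971 = 0.001904.

0.0019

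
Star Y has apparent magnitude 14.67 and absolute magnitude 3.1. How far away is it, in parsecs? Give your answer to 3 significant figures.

2.06×10^3 pc

m − M = 5 log₁₀(d/10 pc)
14.67 − (3.1) = 11.57 = 5 log₁₀(d/10)
d = 10 × 10^(11.57/5) = 10 × 10^2.314 = 2061 pc.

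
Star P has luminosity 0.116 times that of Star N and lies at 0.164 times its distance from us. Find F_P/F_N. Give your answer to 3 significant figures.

F = L/(4πd²), so F_P/F_N = (L_P/L_N) / (d_P/d_N)²
= 0.116 / (0.164)² = 0.116 / 0.02690 = 4.313.

4.31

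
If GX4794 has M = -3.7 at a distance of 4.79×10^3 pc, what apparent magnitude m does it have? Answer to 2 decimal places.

9.70

m = M + 5 log₁₀(d/10 pc) = -3.7 + 5 log₁₀(4.79×10^3/10)
  = -3.7 + 5 × 2.680 = -3.7 + 13.40 = 9.70.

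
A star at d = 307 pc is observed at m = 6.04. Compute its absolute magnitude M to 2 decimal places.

-1.40

M = m − 5 log₁₀(d/10 pc) = 6.04 − 5 log₁₀(307/10)
  = 6.04 − 5 × 1.487 = 6.04 − 7.44 = -1.40.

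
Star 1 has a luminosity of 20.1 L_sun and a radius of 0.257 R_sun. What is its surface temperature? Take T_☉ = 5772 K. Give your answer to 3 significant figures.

2.41×10^4 K

T/T_☉ = (L/L_☉)^(1/4) / (R/R_☉)^(1/2)
T = 5772 × (20.1)^(1/4) / √(0.257) = 5772 × 2.117 / 0.5070 = 2.411×10^4 K.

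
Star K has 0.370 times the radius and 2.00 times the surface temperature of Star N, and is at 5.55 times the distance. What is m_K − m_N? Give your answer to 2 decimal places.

L_K/L_N = (0.370)²(2.00)⁴ = 2.190.
F_K/F_N = (L_K/L_N)/(d_K/d_N)² = 2.190/30.80 = 0.07111.
m_K − m_N = −2.5 log₁₀(0.07111) = 2.87.

2.87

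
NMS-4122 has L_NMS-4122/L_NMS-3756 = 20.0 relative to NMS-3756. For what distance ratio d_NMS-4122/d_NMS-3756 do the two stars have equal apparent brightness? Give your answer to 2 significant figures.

4.5

Equal flux requires L_NMS-4122/d_NMS-4122² = L_NMS-3756/d_NMS-3756², so d_NMS-4122/d_NMS-3756 = √(L_NMS-4122/L_NMS-3756)
= √(20.0) = 4.472.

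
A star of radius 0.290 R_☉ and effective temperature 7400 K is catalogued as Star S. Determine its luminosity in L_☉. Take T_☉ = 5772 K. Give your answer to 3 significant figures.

L/L_☉ = (R/R_☉)² (T/T_☉)⁴ = (0.290)² × (7400/5772)⁴
       = 0.08410 × (1.282)⁴ = 0.08410 × 2.702 = 0.2272.

0.227 L_☉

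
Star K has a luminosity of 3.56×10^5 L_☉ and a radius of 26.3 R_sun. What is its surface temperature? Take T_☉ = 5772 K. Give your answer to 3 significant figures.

T/T_☉ = (L/L_☉)^(1/4) / (R/R_☉)^(1/2)
T = 5772 × (3.56×10^5)^(1/4) / √(26.3) = 5772 × 24.43 / 5.128 = 2.749×10^4 K.

2.75×10^4 K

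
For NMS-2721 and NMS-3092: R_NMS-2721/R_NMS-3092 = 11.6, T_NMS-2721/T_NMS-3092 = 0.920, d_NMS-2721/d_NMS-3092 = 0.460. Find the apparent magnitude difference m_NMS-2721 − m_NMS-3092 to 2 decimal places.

-6.65

L_NMS-2721/L_NMS-3092 = (11.6)²(0.920)⁴ = 96.40.
F_NMS-2721/F_NMS-3092 = (L_NMS-2721/L_NMS-3092)/(d_NMS-2721/d_NMS-3092)² = 96.40/0.2116 = 455.6.
m_NMS-2721 − m_NMS-3092 = −2.5 log₁₀(455.6) = -6.65.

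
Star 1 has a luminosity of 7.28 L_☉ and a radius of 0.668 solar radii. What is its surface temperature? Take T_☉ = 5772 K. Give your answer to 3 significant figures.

1.16×10^4 K

T/T_☉ = (L/L_☉)^(1/4) / (R/R_☉)^(1/2)
T = 5772 × (7.28)^(1/4) / √(0.668) = 5772 × 1.643 / 0.8173 = 1.160×10^4 K.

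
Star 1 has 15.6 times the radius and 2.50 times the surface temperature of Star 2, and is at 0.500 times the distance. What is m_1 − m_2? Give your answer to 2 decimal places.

L_1/L_2 = (15.6)²(2.50)⁴ = 9506.
F_1/F_2 = (L_1/L_2)/(d_1/d_2)² = 9506/0.2500 = 3.802×10^4.
m_1 − m_2 = −2.5 log₁₀(3.802×10^4) = -11.45.

-11.45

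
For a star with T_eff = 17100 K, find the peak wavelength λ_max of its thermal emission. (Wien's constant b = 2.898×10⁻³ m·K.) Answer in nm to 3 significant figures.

λ_max = b/T = 2.898×10⁻³ / 17100 = 1.69×10^-7 m = 169.5 nm.

169 nm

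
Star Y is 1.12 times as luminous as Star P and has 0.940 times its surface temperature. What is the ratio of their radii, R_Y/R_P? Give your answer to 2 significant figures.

L ∝ R²T⁴ gives R ∝ √L / T², so
R_Y/R_P = √(1.12) / (0.940)² = 1.058 / 0.8836 = 1.198.

1.2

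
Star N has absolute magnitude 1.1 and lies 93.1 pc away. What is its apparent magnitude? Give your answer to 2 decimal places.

m = M + 5 log₁₀(d/10 pc) = 1.1 + 5 log₁₀(93.1/10)
  = 1.1 + 5 × 0.969 = 1.1 + 4.84 = 5.94.

5.94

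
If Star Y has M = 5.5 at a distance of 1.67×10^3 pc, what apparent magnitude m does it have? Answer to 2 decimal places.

m = M + 5 log₁₀(d/10 pc) = 5.5 + 5 log₁₀(1.67×10^3/10)
  = 5.5 + 5 × 2.223 = 5.5 + 11.11 = 16.61.

16.61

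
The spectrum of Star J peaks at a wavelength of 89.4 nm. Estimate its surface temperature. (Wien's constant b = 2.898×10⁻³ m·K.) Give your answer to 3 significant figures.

T = b/λ_max = 2.898×10⁻³ / (89.4×10⁻⁹) = 3.242×10^4 K.

3.24×10^4 K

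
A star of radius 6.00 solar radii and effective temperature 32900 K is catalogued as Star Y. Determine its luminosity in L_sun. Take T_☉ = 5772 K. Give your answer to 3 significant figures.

3.80×10^4 L_sun

L/L_☉ = (R/R_☉)² (T/T_☉)⁴ = (6.00)² × (32900/5772)⁴
       = 36.00 × (5.700)⁴ = 36.00 × 1056 = 3.800×10^4.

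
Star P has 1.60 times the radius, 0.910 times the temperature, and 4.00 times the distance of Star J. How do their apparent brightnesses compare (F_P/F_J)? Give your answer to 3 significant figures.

0.110

L_P/L_J = (R_P/R_J)²(T_P/T_J)⁴ = (1.60)² × (0.910)⁴ = 1.756.
F_P/F_J = (L_P/L_J)/(d_P/d_J)² = 1.756 / (4.00)² = 0.1097.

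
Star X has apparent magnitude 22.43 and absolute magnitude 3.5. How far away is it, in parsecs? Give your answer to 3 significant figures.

m − M = 5 log₁₀(d/10 pc)
22.43 − (3.5) = 18.93 = 5 log₁₀(d/10)
d = 10 × 10^(18.93/5) = 10 × 10^3.786 = 6.109×10^4 pc.

6.11×10^4 pc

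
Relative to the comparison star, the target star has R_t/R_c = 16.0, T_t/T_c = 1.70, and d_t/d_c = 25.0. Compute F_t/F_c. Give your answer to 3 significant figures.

3.42

L_t/L_c = (R_t/R_c)²(T_t/T_c)⁴ = (16.0)² × (1.70)⁴ = 2138.
F_t/F_c = (L_t/L_c)/(d_t/d_c)² = 2138 / (25.0)² = 3.421.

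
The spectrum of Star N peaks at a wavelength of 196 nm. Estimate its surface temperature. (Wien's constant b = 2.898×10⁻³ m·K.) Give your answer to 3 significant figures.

1.48×10^4 K

T = b/λ_max = 2.898×10⁻³ / (196×10⁻⁹) = 1.479×10^4 K.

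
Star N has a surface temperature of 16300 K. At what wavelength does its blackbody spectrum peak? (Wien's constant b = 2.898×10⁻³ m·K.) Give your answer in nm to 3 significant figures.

178 nm

λ_max = b/T = 2.898×10⁻³ / 16300 = 1.78×10^-7 m = 177.8 nm.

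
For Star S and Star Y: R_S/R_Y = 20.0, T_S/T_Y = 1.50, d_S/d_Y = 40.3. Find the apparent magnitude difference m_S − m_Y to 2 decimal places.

-0.24

L_S/L_Y = (20.0)²(1.50)⁴ = 2025.
F_S/F_Y = (L_S/L_Y)/(d_S/d_Y)² = 2025/1624 = 1.247.
m_S − m_Y = −2.5 log₁₀(1.247) = -0.24.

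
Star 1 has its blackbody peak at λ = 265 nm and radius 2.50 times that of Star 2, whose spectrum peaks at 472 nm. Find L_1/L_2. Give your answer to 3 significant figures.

Wien's law gives T ∝ 1/λ_max, so T_1/T_2 = λ_2/λ_1 = 472/265 = 1.781.
Then L ∝ R²T⁴ gives L_1/L_2 = (2.50)² × (1.781)⁴ = 6.250 × 10.06 = 62.90.

62.9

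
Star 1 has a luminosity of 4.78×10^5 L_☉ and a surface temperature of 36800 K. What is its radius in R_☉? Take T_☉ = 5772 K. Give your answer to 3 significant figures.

R/R_☉ = √(L/L_☉) / (T/T_☉)² = √(4.78×10^5) / (6.376)²
       = 691.4 / 40.65 = 17.01.

17.0 R_☉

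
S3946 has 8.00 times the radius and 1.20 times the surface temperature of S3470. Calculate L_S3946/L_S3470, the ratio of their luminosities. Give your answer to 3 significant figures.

From the Stefan–Boltzmann law, L ∝ R²T⁴, so
L_S3946/L_S3470 = (R_S3946/R_S3470)² (T_S3946/T_S3470)⁴ = (8.00)² × (1.20)⁴ = 64.00 × 2.074 = 132.7.

133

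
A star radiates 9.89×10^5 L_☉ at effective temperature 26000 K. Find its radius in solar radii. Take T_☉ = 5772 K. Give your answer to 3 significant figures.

R/R_☉ = √(L/L_☉) / (T/T_☉)² = √(9.89×10^5) / (4.505)²
       = 994.5 / 20.29 = 49.01.

49.0 solar radii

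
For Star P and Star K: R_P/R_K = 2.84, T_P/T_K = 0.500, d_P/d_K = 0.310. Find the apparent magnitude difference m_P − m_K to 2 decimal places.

L_P/L_K = (2.84)²(0.500)⁴ = 0.5041.
F_P/F_K = (L_P/L_K)/(d_P/d_K)² = 0.5041/0.09610 = 5.246.
m_P − m_K = −2.5 log₁₀(5.246) = -1.80.

-1.80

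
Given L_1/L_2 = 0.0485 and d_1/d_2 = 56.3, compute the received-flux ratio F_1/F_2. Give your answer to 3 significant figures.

1.53×10^-5

F = L/(4πd²), so F_1/F_2 = (L_1/L_2) / (d_1/d_2)²
= 0.0485 / (56.3)² = 0.0485 / 3170 = 1.530×10^-5.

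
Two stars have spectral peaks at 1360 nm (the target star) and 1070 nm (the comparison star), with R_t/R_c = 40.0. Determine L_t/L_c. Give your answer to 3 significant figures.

Wien's law gives T ∝ 1/λ_max, so T_t/T_c = λ_c/λ_t = 1070/1360 = 0.7868.
Then L ∝ R²T⁴ gives L_t/L_c = (40.0)² × (0.7868)⁴ = 1600 × 0.3832 = 613.1.

613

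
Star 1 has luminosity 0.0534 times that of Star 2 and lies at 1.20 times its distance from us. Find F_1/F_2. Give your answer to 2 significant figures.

0.037

F = L/(4πd²), so F_1/F_2 = (L_1/L_2) / (d_1/d_2)²
= 0.0534 / (1.20)² = 0.0534 / 1.440 = 0.03708.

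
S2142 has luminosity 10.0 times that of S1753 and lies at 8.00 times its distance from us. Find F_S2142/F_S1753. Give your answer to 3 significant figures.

0.156

F = L/(4πd²), so F_S2142/F_S1753 = (L_S2142/L_S1753) / (d_S2142/d_S1753)²
= 10.0 / (8.00)² = 10.0 / 64.00 = 0.1562.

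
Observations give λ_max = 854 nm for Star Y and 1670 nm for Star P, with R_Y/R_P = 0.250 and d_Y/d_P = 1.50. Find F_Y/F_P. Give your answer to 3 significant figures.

0.406

Wien's law: T_Y/T_P = λ_P/λ_Y = 1670/854 = 1.956.
L_Y/L_P = (R_Y/R_P)²(T_Y/T_P)⁴ = (0.250)²(1.956)⁴ = 0.9139.
F_Y/F_P = (L_Y/L_P)/(d_Y/d_P)² = 0.9139/(1.50)² = 0.4062.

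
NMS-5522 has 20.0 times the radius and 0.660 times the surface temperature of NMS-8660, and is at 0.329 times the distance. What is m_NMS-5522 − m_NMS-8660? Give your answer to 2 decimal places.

-7.11

L_NMS-5522/L_NMS-8660 = (20.0)²(0.660)⁴ = 75.90.
F_NMS-5522/F_NMS-8660 = (L_NMS-5522/L_NMS-8660)/(d_NMS-5522/d_NMS-8660)² = 75.90/0.1082 = 701.2.
m_NMS-5522 − m_NMS-8660 = −2.5 log₁₀(701.2) = -7.11.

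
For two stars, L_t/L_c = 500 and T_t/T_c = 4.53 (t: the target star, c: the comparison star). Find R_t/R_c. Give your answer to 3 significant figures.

1.09

L ∝ R²T⁴ gives R ∝ √L / T², so
R_t/R_c = √(500) / (4.53)² = 22.36 / 20.52 = 1.090.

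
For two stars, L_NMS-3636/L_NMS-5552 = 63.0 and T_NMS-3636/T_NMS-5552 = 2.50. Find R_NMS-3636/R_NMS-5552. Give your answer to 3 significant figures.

1.27

L ∝ R²T⁴ gives R ∝ √L / T², so
R_NMS-3636/R_NMS-5552 = √(63.0) / (2.50)² = 7.937 / 6.250 = 1.270.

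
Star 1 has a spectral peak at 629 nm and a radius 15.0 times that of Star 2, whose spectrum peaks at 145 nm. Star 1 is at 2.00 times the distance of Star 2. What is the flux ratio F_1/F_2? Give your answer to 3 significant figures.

0.159

Wien's law: T_1/T_2 = λ_2/λ_1 = 145/629 = 0.2305.
L_1/L_2 = (R_1/R_2)²(T_1/T_2)⁴ = (15.0)²(0.2305)⁴ = 0.6354.
F_1/F_2 = (L_1/L_2)/(d_1/d_2)² = 0.6354/(2.00)² = 0.1589.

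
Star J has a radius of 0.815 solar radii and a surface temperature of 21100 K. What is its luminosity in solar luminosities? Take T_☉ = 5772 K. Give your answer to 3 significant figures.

L/L_☉ = (R/R_☉)² (T/T_☉)⁴ = (0.815)² × (21100/5772)⁴
       = 0.6642 × (3.656)⁴ = 0.6642 × 178.6 = 118.6.

119 solar luminosities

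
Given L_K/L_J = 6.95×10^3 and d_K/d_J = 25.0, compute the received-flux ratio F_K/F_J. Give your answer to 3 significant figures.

11.1

F = L/(4πd²), so F_K/F_J = (L_K/L_J) / (d_K/d_J)²
= 6.95×10^3 / (25.0)² = 6.95×10^3 / 625.0 = 11.12.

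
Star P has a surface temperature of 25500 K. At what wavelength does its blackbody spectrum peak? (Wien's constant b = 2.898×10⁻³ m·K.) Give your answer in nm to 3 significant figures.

λ_max = b/T = 2.898×10⁻³ / 25500 = 1.14×10^-7 m = 113.6 nm.

114 nm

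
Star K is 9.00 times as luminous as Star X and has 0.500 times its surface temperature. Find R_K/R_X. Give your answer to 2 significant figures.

12

L ∝ R²T⁴ gives R ∝ √L / T², so
R_K/R_X = √(9.00) / (0.500)² = 3.000 / 0.2500 = 12.00.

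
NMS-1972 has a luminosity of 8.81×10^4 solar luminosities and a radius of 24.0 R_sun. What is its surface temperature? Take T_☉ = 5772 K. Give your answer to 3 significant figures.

T/T_☉ = (L/L_☉)^(1/4) / (R/R_☉)^(1/2)
T = 5772 × (8.81×10^4)^(1/4) / √(24.0) = 5772 × 17.23 / 4.899 = 2.030×10^4 K.

2.03×10^4 K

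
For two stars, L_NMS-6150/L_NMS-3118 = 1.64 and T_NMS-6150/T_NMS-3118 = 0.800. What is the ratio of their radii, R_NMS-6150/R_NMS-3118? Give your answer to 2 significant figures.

L ∝ R²T⁴ gives R ∝ √L / T², so
R_NMS-6150/R_NMS-3118 = √(1.64) / (0.800)² = 1.281 / 0.6400 = 2.001.

2.0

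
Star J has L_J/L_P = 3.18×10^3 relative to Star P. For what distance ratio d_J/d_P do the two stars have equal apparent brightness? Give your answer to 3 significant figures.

Equal flux requires L_J/d_J² = L_P/d_P², so d_J/d_P = √(L_J/L_P)
= √(3.18×10^3) = 56.39.

56.4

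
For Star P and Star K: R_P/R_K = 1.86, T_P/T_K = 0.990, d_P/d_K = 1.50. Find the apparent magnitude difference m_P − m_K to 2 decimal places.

L_P/L_K = (1.86)²(0.990)⁴ = 3.323.
F_P/F_K = (L_P/L_K)/(d_P/d_K)² = 3.323/2.250 = 1.477.
m_P − m_K = −2.5 log₁₀(1.477) = -0.42.

-0.42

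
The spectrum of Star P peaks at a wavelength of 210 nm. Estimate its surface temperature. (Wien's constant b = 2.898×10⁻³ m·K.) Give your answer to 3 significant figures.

1.38×10^4 K

T = b/λ_max = 2.898×10⁻³ / (210×10⁻⁹) = 1.380×10^4 K.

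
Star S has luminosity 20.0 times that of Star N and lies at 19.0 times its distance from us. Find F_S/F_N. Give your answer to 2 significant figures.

0.055

F = L/(4πd²), so F_S/F_N = (L_S/L_N) / (d_S/d_N)²
= 20.0 / (19.0)² = 20.0 / 361.0 = 0.05540.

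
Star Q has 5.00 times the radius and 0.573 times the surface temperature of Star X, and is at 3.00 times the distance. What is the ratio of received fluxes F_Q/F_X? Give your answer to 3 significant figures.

L_Q/L_X = (R_Q/R_X)²(T_Q/T_X)⁴ = (5.00)² × (0.573)⁴ = 2.695.
F_Q/F_X = (L_Q/L_X)/(d_Q/d_X)² = 2.695 / (3.00)² = 0.2994.

0.299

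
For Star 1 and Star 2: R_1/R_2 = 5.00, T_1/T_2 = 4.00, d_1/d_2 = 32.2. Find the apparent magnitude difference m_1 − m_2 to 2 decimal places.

L_1/L_2 = (5.00)²(4.00)⁴ = 6400.
F_1/F_2 = (L_1/L_2)/(d_1/d_2)² = 6400/1037 = 6.173.
m_1 − m_2 = −2.5 log₁₀(6.173) = -1.98.

-1.98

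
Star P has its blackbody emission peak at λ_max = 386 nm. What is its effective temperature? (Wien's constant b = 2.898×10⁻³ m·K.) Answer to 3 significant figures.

7.51×10^3 K

T = b/λ_max = 2.898×10⁻³ / (386×10⁻⁹) = 7508 K.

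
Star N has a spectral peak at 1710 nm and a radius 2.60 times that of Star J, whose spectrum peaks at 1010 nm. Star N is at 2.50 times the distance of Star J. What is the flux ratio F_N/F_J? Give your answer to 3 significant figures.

0.132

Wien's law: T_N/T_J = λ_J/λ_N = 1010/1710 = 0.5906.
L_N/L_J = (R_N/R_J)²(T_N/T_J)⁴ = (2.60)²(0.5906)⁴ = 0.8227.
F_N/F_J = (L_N/L_J)/(d_N/d_J)² = 0.8227/(2.50)² = 0.1316.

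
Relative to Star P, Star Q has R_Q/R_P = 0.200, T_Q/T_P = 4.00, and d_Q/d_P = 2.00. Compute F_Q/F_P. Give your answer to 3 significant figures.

2.56

L_Q/L_P = (R_Q/R_P)²(T_Q/T_P)⁴ = (0.200)² × (4.00)⁴ = 10.24.
F_Q/F_P = (L_Q/L_P)/(d_Q/d_P)² = 10.24 / (2.00)² = 2.560.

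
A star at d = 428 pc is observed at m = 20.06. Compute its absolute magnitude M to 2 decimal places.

11.90

M = m − 5 log₁₀(d/10 pc) = 20.06 − 5 log₁₀(428/10)
  = 20.06 − 5 × 1.631 = 20.06 − 8.16 = 11.90.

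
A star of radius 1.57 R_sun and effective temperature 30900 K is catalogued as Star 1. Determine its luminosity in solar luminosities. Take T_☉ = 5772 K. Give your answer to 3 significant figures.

2.02×10^3 solar luminosities

L/L_☉ = (R/R_☉)² (T/T_☉)⁴ = (1.57)² × (30900/5772)⁴
       = 2.465 × (5.353)⁴ = 2.465 × 821.4 = 2025.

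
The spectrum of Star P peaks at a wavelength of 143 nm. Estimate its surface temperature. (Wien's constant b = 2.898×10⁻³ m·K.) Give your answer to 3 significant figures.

2.03×10^4 K

T = b/λ_max = 2.898×10⁻³ / (143×10⁻⁹) = 2.027×10^4 K.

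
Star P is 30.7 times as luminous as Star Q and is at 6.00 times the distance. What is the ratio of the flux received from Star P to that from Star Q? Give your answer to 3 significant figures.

0.853

F = L/(4πd²), so F_P/F_Q = (L_P/L_Q) / (d_P/d_Q)²
= 30.7 / (6.00)² = 30.7 / 36.00 = 0.8528.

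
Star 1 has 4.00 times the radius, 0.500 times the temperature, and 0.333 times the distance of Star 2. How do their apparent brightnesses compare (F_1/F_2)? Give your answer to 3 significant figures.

9.02

L_1/L_2 = (R_1/R_2)²(T_1/T_2)⁴ = (4.00)² × (0.500)⁴ = 1.000.
F_1/F_2 = (L_1/L_2)/(d_1/d_2)² = 1.000 / (0.333)² = 9.018.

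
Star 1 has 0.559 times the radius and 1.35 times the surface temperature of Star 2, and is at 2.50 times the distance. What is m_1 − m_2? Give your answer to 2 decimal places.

1.95

L_1/L_2 = (0.559)²(1.35)⁴ = 1.038.
F_1/F_2 = (L_1/L_2)/(d_1/d_2)² = 1.038/6.250 = 0.1661.
m_1 − m_2 = −2.5 log₁₀(0.1661) = 1.95.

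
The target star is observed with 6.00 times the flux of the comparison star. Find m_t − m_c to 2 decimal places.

-1.95

m_t − m_c = −2.5 log₁₀(F_t/F_c) = −2.5 log₁₀(6.00) = −2.5 × (0.778) = -1.945.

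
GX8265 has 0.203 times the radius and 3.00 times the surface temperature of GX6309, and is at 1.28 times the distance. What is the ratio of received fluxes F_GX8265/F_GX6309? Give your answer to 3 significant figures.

2.04

L_GX8265/L_GX6309 = (R_GX8265/R_GX6309)²(T_GX8265/T_GX6309)⁴ = (0.203)² × (3.00)⁴ = 3.338.
F_GX8265/F_GX6309 = (L_GX8265/L_GX6309)/(d_GX8265/d_GX6309)² = 3.338 / (1.28)² = 2.037.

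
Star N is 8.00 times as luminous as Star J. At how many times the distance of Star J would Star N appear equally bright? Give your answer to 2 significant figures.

Equal flux requires L_N/d_N² = L_J/d_J², so d_N/d_J = √(L_N/L_J)
= √(8.00) = 2.828.

2.8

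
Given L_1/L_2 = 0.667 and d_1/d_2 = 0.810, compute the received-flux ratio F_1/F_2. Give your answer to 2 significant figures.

1.0

F = L/(4πd²), so F_1/F_2 = (L_1/L_2) / (d_1/d_2)²
= 0.667 / (0.810)² = 0.667 / 0.6561 = 1.017.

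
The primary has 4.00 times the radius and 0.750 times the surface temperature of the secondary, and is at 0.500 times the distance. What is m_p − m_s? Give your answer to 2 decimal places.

-3.27

L_p/L_s = (4.00)²(0.750)⁴ = 5.062.
F_p/F_s = (L_p/L_s)/(d_p/d_s)² = 5.062/0.2500 = 20.25.
m_p − m_s = −2.5 log₁₀(20.25) = -3.27.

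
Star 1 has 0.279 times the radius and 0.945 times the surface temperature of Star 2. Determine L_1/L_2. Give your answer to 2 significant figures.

From the Stefan–Boltzmann law, L ∝ R²T⁴, so
L_1/L_2 = (R_1/R_2)² (T_1/T_2)⁴ = (0.279)² × (0.945)⁴ = 0.07784 × 0.7975 = 0.06208.

0.062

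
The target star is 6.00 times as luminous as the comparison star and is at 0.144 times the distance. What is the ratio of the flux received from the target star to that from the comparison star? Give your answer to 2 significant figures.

2.9×10^2

F = L/(4πd²), so F_t/F_c = (L_t/L_c) / (d_t/d_c)²
= 6.00 / (0.144)² = 6.00 / 0.02074 = 289.4.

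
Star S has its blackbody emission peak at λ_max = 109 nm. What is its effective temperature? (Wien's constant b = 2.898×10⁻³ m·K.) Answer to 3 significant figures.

T = b/λ_max = 2.898×10⁻³ / (109×10⁻⁹) = 2.659×10^4 K.

2.66×10^4 K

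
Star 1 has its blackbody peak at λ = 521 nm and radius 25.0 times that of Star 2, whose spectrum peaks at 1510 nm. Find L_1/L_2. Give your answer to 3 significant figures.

4.41×10^4

Wien's law gives T ∝ 1/λ_max, so T_1/T_2 = λ_2/λ_1 = 1510/521 = 2.898.
Then L ∝ R²T⁴ gives L_1/L_2 = (25.0)² × (2.898)⁴ = 625.0 × 70.56 = 4.410×10^4.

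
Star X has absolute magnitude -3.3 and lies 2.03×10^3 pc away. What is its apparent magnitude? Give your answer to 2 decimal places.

8.24

m = M + 5 log₁₀(d/10 pc) = -3.3 + 5 log₁₀(2.03×10^3/10)
  = -3.3 + 5 × 2.307 = -3.3 + 11.54 = 8.24.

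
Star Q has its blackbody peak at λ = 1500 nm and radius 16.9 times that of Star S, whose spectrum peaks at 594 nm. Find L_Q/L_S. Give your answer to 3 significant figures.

7.02

Wien's law gives T ∝ 1/λ_max, so T_Q/T_S = λ_S/λ_Q = 594/1500 = 0.3960.
Then L ∝ R²T⁴ gives L_Q/L_S = (16.9)² × (0.3960)⁴ = 285.6 × 0.02459 = 7.024.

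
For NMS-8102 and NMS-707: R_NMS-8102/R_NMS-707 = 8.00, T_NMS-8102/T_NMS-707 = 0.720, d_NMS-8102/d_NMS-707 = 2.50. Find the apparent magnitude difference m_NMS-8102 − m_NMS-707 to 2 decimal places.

-1.10

L_NMS-8102/L_NMS-707 = (8.00)²(0.720)⁴ = 17.20.
F_NMS-8102/F_NMS-707 = (L_NMS-8102/L_NMS-707)/(d_NMS-8102/d_NMS-707)² = 17.20/6.250 = 2.752.
m_NMS-8102 − m_NMS-707 = −2.5 log₁₀(2.752) = -1.10.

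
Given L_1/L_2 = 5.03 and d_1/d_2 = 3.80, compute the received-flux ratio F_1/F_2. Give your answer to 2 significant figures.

0.35

F = L/(4πd²), so F_1/F_2 = (L_1/L_2) / (d_1/d_2)²
= 5.03 / (3.80)² = 5.03 / 14.44 = 0.3483.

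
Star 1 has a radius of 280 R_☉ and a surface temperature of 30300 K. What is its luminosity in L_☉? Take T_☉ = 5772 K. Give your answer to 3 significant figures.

5.95×10^7 L_☉

L/L_☉ = (R/R_☉)² (T/T_☉)⁴ = (280)² × (30300/5772)⁴
       = 7.840×10^4 × (5.249)⁴ = 7.840×10^4 × 759.4 = 5.954×10^7.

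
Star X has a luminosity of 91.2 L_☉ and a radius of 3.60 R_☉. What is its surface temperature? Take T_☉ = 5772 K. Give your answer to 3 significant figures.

9.40×10^3 K

T/T_☉ = (L/L_☉)^(1/4) / (R/R_☉)^(1/2)
T = 5772 × (91.2)^(1/4) / √(3.60) = 5772 × 3.090 / 1.897 = 9401 K.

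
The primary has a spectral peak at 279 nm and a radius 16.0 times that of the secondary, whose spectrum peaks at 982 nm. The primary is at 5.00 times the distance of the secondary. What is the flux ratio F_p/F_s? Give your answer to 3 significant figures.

1.57×10^3

Wien's law: T_p/T_s = λ_s/λ_p = 982/279 = 3.520.
L_p/L_s = (R_p/R_s)²(T_p/T_s)⁴ = (16.0)²(3.520)⁴ = 3.929×10^4.
F_p/F_s = (L_p/L_s)/(d_p/d_s)² = 3.929×10^4/(5.00)² = 1572.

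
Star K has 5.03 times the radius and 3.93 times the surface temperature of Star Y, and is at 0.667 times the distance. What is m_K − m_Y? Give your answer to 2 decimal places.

-10.33

L_K/L_Y = (5.03)²(3.93)⁴ = 6035.
F_K/F_Y = (L_K/L_Y)/(d_K/d_Y)² = 6035/0.4449 = 1.357×10^4.
m_K − m_Y = −2.5 log₁₀(1.357×10^4) = -10.33.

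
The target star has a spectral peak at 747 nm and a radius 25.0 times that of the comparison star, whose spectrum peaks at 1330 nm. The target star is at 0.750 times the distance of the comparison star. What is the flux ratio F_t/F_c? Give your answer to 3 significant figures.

Wien's law: T_t/T_c = λ_c/λ_t = 1330/747 = 1.780.
L_t/L_c = (R_t/R_c)²(T_t/T_c)⁴ = (25.0)²(1.780)⁴ = 6281.
F_t/F_c = (L_t/L_c)/(d_t/d_c)² = 6281/(0.750)² = 1.117×10^4.

1.12×10^4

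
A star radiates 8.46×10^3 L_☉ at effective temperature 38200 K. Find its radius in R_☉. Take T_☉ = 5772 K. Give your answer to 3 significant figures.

R/R_☉ = √(L/L_☉) / (T/T_☉)² = √(8.46×10^3) / (6.618)²
       = 91.98 / 43.80 = 2.100.

2.10 R_☉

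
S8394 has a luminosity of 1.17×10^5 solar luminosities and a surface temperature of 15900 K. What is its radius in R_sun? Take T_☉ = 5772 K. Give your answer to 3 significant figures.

45.1 R_sun

R/R_☉ = √(L/L_☉) / (T/T_☉)² = √(1.17×10^5) / (2.755)²
       = 342.1 / 7.588 = 45.08.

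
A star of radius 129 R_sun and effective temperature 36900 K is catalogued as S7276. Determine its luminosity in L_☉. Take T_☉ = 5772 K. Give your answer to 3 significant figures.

L/L_☉ = (R/R_☉)² (T/T_☉)⁴ = (129)² × (36900/5772)⁴
       = 1.664×10^4 × (6.393)⁴ = 1.664×10^4 × 1670 = 2.780×10^7.

2.78×10^7 L_☉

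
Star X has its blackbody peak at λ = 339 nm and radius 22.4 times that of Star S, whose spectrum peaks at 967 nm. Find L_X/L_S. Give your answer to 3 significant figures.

3.32×10^4

Wien's law gives T ∝ 1/λ_max, so T_X/T_S = λ_S/λ_X = 967/339 = 2.853.
Then L ∝ R²T⁴ gives L_X/L_S = (22.4)² × (2.853)⁴ = 501.8 × 66.21 = 3.322×10^4.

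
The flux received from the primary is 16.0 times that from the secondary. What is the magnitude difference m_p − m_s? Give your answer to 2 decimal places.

m_p − m_s = −2.5 log₁₀(F_p/F_s) = −2.5 log₁₀(16.0) = −2.5 × (1.204) = -3.010.

-3.01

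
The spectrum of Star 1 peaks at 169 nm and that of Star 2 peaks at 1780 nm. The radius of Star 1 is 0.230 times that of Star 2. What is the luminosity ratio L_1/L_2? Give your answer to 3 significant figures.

651

Wien's law gives T ∝ 1/λ_max, so T_1/T_2 = λ_2/λ_1 = 1780/169 = 10.53.
Then L ∝ R²T⁴ gives L_1/L_2 = (0.230)² × (10.53)⁴ = 0.05290 × 1.231×10^4 = 651.0.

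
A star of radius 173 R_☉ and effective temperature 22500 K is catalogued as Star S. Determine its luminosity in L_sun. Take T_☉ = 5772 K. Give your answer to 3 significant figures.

6.91×10^6 L_sun

L/L_☉ = (R/R_☉)² (T/T_☉)⁴ = (173)² × (22500/5772)⁴
       = 2.993×10^4 × (3.898)⁴ = 2.993×10^4 × 230.9 = 6.911×10^6.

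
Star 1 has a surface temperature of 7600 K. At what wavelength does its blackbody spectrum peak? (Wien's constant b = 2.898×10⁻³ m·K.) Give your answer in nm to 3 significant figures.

λ_max = b/T = 2.898×10⁻³ / 7600 = 3.81×10^-7 m = 381.3 nm.

381 nm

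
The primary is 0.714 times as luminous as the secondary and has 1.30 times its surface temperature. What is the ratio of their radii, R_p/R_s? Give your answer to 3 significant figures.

0.500

L ∝ R²T⁴ gives R ∝ √L / T², so
R_p/R_s = √(0.714) / (1.30)² = 0.8450 / 1.690 = 0.5000.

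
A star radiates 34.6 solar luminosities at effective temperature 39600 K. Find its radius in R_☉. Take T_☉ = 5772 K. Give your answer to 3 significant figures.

R/R_☉ = √(L/L_☉) / (T/T_☉)² = √(34.6) / (6.861)²
       = 5.882 / 47.07 = 0.1250.

0.125 R_☉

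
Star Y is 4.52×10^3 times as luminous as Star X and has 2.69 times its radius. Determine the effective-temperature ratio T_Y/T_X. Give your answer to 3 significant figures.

5.00

L ∝ R²T⁴ gives T ∝ (L/R²)^(1/4), so
T_Y/T_X = (4.52×10^3 / 2.69²)^(1/4) = (624.6)^(1/4) = 4.999.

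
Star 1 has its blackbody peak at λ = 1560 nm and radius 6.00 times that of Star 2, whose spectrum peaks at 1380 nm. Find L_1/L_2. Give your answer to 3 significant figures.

22.0

Wien's law gives T ∝ 1/λ_max, so T_1/T_2 = λ_2/λ_1 = 1380/1560 = 0.8846.
Then L ∝ R²T⁴ gives L_1/L_2 = (6.00)² × (0.8846)⁴ = 36.00 × 0.6124 = 22.05.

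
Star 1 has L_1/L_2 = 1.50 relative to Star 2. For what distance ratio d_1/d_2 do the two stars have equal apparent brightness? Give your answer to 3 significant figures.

Equal flux requires L_1/d_1² = L_2/d_2², so d_1/d_2 = √(L_1/L_2)
= √(1.50) = 1.225.

1.22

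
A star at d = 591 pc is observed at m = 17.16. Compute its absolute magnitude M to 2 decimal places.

8.30

M = m − 5 log₁₀(d/10 pc) = 17.16 − 5 log₁₀(591/10)
  = 17.16 − 5 × 1.772 = 17.16 − 8.86 = 8.30.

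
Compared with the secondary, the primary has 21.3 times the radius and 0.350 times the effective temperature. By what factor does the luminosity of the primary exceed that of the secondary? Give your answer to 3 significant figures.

From the Stefan–Boltzmann law, L ∝ R²T⁴, so
L_p/L_s = (R_p/R_s)² (T_p/T_s)⁴ = (21.3)² × (0.350)⁴ = 453.7 × 0.01501 = 6.808.

6.81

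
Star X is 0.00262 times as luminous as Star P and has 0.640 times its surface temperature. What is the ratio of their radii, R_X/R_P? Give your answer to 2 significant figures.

0.12

L ∝ R²T⁴ gives R ∝ √L / T², so
R_X/R_P = √(0.00262) / (0.640)² = 0.05119 / 0.4096 = 0.1250.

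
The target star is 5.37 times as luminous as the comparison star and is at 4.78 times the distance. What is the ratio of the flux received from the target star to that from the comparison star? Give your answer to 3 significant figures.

0.235

F = L/(4πd²), so F_t/F_c = (L_t/L_c) / (d_t/d_c)²
= 5.37 / (4.78)² = 5.37 / 22.85 = 0.2350.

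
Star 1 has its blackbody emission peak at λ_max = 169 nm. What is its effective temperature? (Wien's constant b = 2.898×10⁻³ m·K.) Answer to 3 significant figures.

T = b/λ_max = 2.898×10⁻³ / (169×10⁻⁹) = 1.715×10^4 K.

1.71×10^4 K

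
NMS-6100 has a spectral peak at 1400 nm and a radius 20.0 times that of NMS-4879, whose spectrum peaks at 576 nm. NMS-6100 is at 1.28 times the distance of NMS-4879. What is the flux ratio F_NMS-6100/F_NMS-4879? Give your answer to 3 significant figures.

Wien's law: T_NMS-6100/T_NMS-4879 = λ_NMS-4879/λ_NMS-6100 = 576/1400 = 0.4114.
L_NMS-6100/L_NMS-4879 = (R_NMS-6100/R_NMS-4879)²(T_NMS-6100/T_NMS-4879)⁴ = (20.0)²(0.4114)⁴ = 11.46.
F_NMS-6100/F_NMS-4879 = (L_NMS-6100/L_NMS-4879)/(d_NMS-6100/d_NMS-4879)² = 11.46/(1.28)² = 6.995.

7.00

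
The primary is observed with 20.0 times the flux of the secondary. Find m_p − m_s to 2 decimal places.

m_p − m_s = −2.5 log₁₀(F_p/F_s) = −2.5 log₁₀(20.0) = −2.5 × (1.301) = -3.253.

-3.25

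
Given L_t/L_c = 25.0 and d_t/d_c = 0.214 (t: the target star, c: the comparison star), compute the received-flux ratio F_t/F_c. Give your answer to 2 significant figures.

F = L/(4πd²), so F_t/F_c = (L_t/L_c) / (d_t/d_c)²
= 25.0 / (0.214)² = 25.0 / 0.04580 = 545.9.

5.5×10^2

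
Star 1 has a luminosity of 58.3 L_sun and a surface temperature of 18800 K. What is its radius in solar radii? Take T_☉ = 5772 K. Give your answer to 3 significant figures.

0.720 solar radii

R/R_☉ = √(L/L_☉) / (T/T_☉)² = √(58.3) / (3.257)²
       = 7.635 / 10.61 = 0.7197.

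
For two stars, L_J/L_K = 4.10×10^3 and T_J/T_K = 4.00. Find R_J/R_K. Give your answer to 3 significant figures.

L ∝ R²T⁴ gives R ∝ √L / T², so
R_J/R_K = √(4.10×10^3) / (4.00)² = 64.03 / 16.00 = 4.002.

4.00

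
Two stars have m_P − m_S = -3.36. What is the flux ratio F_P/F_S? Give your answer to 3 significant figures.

22.1

F_P/F_S = 10^(−(m_P − m_S)/2.5) = 10^(3.36/2.5) = 10^1.344 = 22.08.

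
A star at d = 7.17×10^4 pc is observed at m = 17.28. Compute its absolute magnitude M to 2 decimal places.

M = m − 5 log₁₀(d/10 pc) = 17.28 − 5 log₁₀(7.17×10^4/10)
  = 17.28 − 5 × 3.856 = 17.28 − 19.28 = -2.00.

-2.00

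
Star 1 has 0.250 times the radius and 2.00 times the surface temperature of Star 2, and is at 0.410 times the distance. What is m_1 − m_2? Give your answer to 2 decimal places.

-1.94

L_1/L_2 = (0.250)²(2.00)⁴ = 1.000.
F_1/F_2 = (L_1/L_2)/(d_1/d_2)² = 1.000/0.1681 = 5.949.
m_1 − m_2 = −2.5 log₁₀(5.949) = -1.94.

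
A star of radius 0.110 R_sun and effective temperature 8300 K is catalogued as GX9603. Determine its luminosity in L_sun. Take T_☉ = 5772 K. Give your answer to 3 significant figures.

L/L_☉ = (R/R_☉)² (T/T_☉)⁴ = (0.110)² × (8300/5772)⁴
       = 0.01210 × (1.438)⁴ = 0.01210 × 4.276 = 0.05174.

0.0517 L_sun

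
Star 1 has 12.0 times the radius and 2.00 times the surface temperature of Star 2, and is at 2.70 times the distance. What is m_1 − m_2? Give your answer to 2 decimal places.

L_1/L_2 = (12.0)²(2.00)⁴ = 2304.
F_1/F_2 = (L_1/L_2)/(d_1/d_2)² = 2304/7.290 = 316.0.
m_1 − m_2 = −2.5 log₁₀(316.0) = -6.25.

-6.25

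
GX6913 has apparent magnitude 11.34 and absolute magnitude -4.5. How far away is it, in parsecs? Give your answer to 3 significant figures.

m − M = 5 log₁₀(d/10 pc)
11.34 − (-4.5) = 15.84 = 5 log₁₀(d/10)
d = 10 × 10^(15.84/5) = 10 × 10^3.168 = 1.472×10^4 pc.

1.47×10^4 pc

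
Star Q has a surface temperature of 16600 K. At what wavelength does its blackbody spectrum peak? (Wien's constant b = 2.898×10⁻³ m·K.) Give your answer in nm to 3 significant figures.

λ_max = b/T = 2.898×10⁻³ / 16600 = 1.75×10^-7 m = 174.6 nm.

175 nm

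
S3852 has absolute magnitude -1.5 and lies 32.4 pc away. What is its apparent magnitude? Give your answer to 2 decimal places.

m = M + 5 log₁₀(d/10 pc) = -1.5 + 5 log₁₀(32.4/10)
  = -1.5 + 5 × 0.511 = -1.5 + 2.55 = 1.05.

1.05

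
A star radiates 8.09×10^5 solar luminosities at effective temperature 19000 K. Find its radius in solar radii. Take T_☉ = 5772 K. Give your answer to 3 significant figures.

R/R_☉ = √(L/L_☉) / (T/T_☉)² = √(8.09×10^5) / (3.292)²
       = 899.4 / 10.84 = 83.01.

83.0 solar radii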